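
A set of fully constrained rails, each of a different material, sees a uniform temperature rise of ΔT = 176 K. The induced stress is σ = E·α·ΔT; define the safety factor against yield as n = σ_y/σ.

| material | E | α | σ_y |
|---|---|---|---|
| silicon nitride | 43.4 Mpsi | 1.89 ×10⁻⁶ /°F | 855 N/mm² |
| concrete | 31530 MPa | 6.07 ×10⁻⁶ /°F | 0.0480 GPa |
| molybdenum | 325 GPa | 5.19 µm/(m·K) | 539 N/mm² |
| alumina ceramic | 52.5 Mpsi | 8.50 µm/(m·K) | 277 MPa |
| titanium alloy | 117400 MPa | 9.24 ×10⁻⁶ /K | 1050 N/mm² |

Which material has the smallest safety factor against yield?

alumina ceramic

With everything in SI (GPa, ×10⁻⁶/K, MPa):
  silicon nitride: E = 299.2, α = 3.40, σ_y = 855.0 → σ = 179 MPa, n = 4.77
  concrete: E = 31.53, α = 10.9, σ_y = 48.00 → σ = 60.6 MPa, n = 0.792
  molybdenum: E = 325.0, α = 5.19, σ_y = 539.0 → σ = 297 MPa, n = 1.82
  alumina ceramic: E = 362.0, α = 8.50, σ_y = 277.0 → σ = 542 MPa, n = 0.512
  titanium alloy: E = 117.4, α = 9.24, σ_y = 1050 → σ = 191 MPa, n = 5.50
The minimum is alumina ceramic at n = 0.512.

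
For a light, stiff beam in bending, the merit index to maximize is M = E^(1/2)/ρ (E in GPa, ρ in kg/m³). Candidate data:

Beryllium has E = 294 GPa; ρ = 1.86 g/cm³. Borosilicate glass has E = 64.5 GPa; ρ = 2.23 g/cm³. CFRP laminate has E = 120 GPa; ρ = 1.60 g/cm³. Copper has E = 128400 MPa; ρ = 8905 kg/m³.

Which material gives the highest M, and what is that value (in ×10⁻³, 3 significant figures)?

After converting to SI:
  beryllium: E = 294.0 GPa, ρ = 1860 kg/m³
  borosilicate glass: E = 64.50 GPa, ρ = 2230 kg/m³
  CFRP laminate: E = 120.0 GPa, ρ = 1600 kg/m³
  copper: E = 128.4 GPa, ρ = 8905 kg/m³
  beryllium: M = 9.22×10⁻³
  CFRP laminate: M = 6.85×10⁻³
  borosilicate glass: M = 3.60×10⁻³
  copper: M = 1.27×10⁻³
Beryllium ranks first.

beryllium, M = 9.22×10⁻³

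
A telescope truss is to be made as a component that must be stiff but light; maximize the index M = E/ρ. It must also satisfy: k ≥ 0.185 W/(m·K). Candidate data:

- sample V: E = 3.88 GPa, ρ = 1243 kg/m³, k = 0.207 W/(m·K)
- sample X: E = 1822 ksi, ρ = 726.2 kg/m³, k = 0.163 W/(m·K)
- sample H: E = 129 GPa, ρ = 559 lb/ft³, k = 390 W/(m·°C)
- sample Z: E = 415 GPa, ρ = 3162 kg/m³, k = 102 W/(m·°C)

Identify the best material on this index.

sample Z

Screen on constraints: k ≥ 0.185 W/(m·K). Survivors: sample V, sample H, sample Z.
In SI units:
  sample V: E = 3.880 GPa, ρ = 1243 kg/m³
  sample H: E = 129.0 GPa, ρ = 8954 kg/m³
  sample Z: E = 415.0 GPa, ρ = 3162 kg/m³
  sample Z: M = 131 MN·m/kg
  sample H: M = 14.4 MN·m/kg
  sample V: M = 3.12 MN·m/kg
Sample Z has the largest M.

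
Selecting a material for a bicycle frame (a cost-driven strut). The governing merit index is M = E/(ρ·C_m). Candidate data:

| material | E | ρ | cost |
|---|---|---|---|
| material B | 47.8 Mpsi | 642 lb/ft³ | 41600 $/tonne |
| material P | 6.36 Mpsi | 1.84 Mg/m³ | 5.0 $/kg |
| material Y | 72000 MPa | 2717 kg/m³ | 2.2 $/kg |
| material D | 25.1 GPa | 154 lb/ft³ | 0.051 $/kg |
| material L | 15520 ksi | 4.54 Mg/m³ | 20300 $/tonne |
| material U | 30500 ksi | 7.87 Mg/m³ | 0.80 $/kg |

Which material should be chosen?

material D

Putting every candidate on a common basis:
  material B: E = 329.6 GPa, ρ = 10280 kg/m³, cost = 41.60 $/kg
  material P: E = 43.85 GPa, ρ = 1840 kg/m³, cost = 5.000 $/kg
  material Y: E = 72.00 GPa, ρ = 2717 kg/m³, cost = 2.200 $/kg
  material D: E = 25.10 GPa, ρ = 2467 kg/m³, cost = 0.05100 $/kg
  material L: E = 107.0 GPa, ρ = 4540 kg/m³, cost = 20.30 $/kg
  material U: E = 210.3 GPa, ρ = 7870 kg/m³, cost = 0.8000 $/kg
  material D: M = 200 MN·m per $
  material U: M = 33.4 MN·m per $
  material Y: M = 12.0 MN·m per $
  material P: M = 4.77 MN·m per $
  material L: M = 1.16 MN·m per $
  material B: M = 0.770 MN·m per $
Highest index: material D.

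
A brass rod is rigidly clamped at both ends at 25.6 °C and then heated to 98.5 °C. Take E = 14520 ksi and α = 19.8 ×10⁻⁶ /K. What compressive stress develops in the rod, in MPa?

145 MPa

E = 14520 ksi = 100.1 GPa.
ΔT = 72.90 K. Constrained thermal stress σ = E·α·ΔT = 100.1×10³ MPa × 19.8×10⁻⁶ × 72.90 = 145 MPa (compressive).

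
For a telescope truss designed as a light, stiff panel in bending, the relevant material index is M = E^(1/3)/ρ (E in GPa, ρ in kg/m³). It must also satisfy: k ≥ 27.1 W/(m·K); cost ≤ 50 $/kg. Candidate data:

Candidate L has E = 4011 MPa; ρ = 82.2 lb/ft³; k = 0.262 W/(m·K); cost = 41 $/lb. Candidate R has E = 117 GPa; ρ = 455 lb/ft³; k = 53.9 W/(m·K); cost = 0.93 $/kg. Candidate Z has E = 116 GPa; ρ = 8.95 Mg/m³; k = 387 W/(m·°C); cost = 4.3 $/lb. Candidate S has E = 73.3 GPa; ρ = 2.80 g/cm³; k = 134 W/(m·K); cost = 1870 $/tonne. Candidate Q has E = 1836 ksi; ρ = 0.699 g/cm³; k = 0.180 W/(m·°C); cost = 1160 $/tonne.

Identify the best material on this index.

Screen on constraints: k ≥ 27.1 W/(m·K); cost ≤ 50 $/kg. Survivors: candidate R, candidate Z, candidate S.
In SI units:
  candidate R: E = 117.0 GPa, ρ = 7288 kg/m³
  candidate Z: E = 116.0 GPa, ρ = 8950 kg/m³
  candidate S: E = 73.30 GPa, ρ = 2800 kg/m³
  candidate S: M = 1.49×10⁻³
  candidate R: M = 0.671×10⁻³
  candidate Z: M = 0.545×10⁻³
The maximum is for candidate S.

candidate S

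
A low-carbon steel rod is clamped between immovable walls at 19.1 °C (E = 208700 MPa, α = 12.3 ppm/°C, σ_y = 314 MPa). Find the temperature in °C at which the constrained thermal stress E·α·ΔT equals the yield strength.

E = 208700 MPa = 208.7 GPa.
E·α·ΔT = 314.0 MPa ⇒ ΔT = 314.0 / (208.7×10³ × 12.3×10⁻⁶) = 122.3 K.
T = 19.1 + 122.3 = 141.4 °C.

141 °C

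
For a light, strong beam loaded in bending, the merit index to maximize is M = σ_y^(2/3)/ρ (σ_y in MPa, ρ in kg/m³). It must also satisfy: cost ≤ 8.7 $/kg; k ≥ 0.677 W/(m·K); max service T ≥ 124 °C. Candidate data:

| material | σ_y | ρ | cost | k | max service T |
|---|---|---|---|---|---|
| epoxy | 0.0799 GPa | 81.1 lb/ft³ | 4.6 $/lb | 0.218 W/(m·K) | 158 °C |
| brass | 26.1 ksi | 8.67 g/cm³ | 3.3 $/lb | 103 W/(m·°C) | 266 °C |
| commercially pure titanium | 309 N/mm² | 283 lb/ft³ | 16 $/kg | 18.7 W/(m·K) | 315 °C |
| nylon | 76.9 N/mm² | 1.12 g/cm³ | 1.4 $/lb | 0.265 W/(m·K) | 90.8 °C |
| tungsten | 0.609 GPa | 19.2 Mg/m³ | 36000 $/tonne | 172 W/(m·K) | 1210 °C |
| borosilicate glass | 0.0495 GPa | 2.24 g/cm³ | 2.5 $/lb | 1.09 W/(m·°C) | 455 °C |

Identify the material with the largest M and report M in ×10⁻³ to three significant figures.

Screen on constraints: cost ≤ 8.7 $/kg; k ≥ 0.677 W/(m·K); max service T ≥ 124 °C. Survivors: brass, borosilicate glass.
Normalizing units and computing the index:
  brass: σ_y = 180.0 MPa, ρ = 8670 kg/m³
  borosilicate glass: σ_y = 49.50 MPa, ρ = 2240 kg/m³
  borosilicate glass: M = 6.02×10⁻³
  brass: M = 3.68×10⁻³
Borosilicate glass ranks first.

borosilicate glass, M = 6.02×10⁻³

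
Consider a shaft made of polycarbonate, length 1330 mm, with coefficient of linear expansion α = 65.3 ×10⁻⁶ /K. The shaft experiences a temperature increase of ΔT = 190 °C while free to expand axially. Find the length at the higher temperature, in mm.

1346.5 mm

ΔL = α·L₀·ΔT = 65.3×10⁻⁶ × 1330 mm × 190.0 K = 16.5 mm.
L = L₀ + ΔL = 1330 + 16.5 = 1346.5 mm.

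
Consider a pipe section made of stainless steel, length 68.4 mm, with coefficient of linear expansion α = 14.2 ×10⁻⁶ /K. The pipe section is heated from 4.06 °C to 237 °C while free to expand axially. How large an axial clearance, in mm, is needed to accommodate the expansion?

0.226 mm

ΔT = 237 − 4.06 = 232.9 K.
ΔL = α·L₀·ΔT = 14.2×10⁻⁶ × 68.4 mm × 232.9 K = 0.226 mm.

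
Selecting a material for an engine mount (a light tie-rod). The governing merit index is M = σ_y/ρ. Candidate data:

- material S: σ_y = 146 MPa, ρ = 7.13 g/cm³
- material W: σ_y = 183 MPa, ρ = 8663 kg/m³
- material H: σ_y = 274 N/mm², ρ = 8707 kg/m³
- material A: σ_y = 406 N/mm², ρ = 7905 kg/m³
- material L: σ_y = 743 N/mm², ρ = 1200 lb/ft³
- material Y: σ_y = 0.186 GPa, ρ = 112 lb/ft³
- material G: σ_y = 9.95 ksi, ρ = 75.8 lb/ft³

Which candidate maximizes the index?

material Y

In SI units:
  material S: σ_y = 146.0 MPa, ρ = 7130 kg/m³
  material W: σ_y = 183.0 MPa, ρ = 8663 kg/m³
  material H: σ_y = 274.0 MPa, ρ = 8707 kg/m³
  material A: σ_y = 406.0 MPa, ρ = 7905 kg/m³
  material L: σ_y = 743.0 MPa, ρ = 19220 kg/m³
  material Y: σ_y = 186.0 MPa, ρ = 1794 kg/m³
  material G: σ_y = 68.60 MPa, ρ = 1214 kg/m³
  material Y: M = 104 kN·m/kg
  material G: M = 56.5 kN·m/kg
  material A: M = 51.4 kN·m/kg
  material L: M = 38.7 kN·m/kg
  material H: M = 31.5 kN·m/kg
  material W: M = 21.1 kN·m/kg
  material S: M = 20.5 kN·m/kg
Material Y ranks first.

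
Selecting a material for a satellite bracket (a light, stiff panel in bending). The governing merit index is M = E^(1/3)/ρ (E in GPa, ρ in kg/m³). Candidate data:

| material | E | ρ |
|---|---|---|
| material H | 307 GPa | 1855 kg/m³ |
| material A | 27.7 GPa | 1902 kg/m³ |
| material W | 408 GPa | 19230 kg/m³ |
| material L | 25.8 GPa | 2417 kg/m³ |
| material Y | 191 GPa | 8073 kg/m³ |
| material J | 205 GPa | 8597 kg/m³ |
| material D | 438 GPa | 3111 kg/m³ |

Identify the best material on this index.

material H

Per-candidate index values:
  material H: M = 3.64×10⁻³
  material D: M = 2.44×10⁻³
  material A: M = 1.59×10⁻³
  material L: M = 1.22×10⁻³
  material Y: M = 0.713×10⁻³
  material J: M = 0.686×10⁻³
  material W: M = 0.386×10⁻³
The maximum is for material H.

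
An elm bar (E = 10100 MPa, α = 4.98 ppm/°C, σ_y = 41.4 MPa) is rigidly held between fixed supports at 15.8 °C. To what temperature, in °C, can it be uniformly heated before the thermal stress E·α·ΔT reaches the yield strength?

839 °C

E = 10100 MPa = 10.10 GPa.
E·α·ΔT = 41.40 MPa ⇒ ΔT = 41.40 / (10.10×10³ × 4.98×10⁻⁶) = 823.1 K.
T = 15.8 + 823.1 = 838.9 °C.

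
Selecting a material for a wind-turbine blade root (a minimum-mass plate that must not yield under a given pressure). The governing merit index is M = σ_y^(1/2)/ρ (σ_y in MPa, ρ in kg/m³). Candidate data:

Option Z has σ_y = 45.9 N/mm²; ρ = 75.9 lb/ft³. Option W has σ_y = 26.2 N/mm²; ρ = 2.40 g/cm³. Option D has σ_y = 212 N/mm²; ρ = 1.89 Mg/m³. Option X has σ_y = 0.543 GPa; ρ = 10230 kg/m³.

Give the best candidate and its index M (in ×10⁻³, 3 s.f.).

Convert each candidate to consistent units, then evaluate M:
  option Z: σ_y = 45.90 MPa, ρ = 1216 kg/m³
  option W: σ_y = 26.20 MPa, ρ = 2400 kg/m³
  option D: σ_y = 212.0 MPa, ρ = 1890 kg/m³
  option X: σ_y = 543.0 MPa, ρ = 10230 kg/m³
  option D: M = 7.70×10⁻³
  option Z: M = 5.57×10⁻³
  option X: M = 2.28×10⁻³
  option W: M = 2.13×10⁻³
Highest index: option D.

option D, M = 7.70×10⁻³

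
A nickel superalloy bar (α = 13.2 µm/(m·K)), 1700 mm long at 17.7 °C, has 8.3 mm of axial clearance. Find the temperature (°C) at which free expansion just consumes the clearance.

α·L₀·ΔT = 8.3 mm ⇒ ΔT = 8.3 / (13.2×10⁻⁶ × 1700.0) = 369.9 K.
T = 17.7 + 369.9 = 387.6 °C.

388 °C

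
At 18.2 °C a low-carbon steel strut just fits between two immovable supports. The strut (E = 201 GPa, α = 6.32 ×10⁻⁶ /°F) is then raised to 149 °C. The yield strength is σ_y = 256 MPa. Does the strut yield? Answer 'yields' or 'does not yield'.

yields

α = 6.32×10⁻⁶/°F × 9/5 = 11.4×10⁻⁶/K.
ΔT = 130.8 K. Constrained thermal stress σ = E·α·ΔT = 201.0×10³ MPa × 11.4×10⁻⁶ × 130.8 = 299 MPa (compressive).
Compare to σ_y = 256 MPa: σ ≥ σ_y, so it yields.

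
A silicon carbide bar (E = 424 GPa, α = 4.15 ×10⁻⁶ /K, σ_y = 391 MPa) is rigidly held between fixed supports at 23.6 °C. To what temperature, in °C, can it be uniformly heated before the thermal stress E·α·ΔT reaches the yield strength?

E·α·ΔT = 391.0 MPa ⇒ ΔT = 391.0 / (424.0×10³ × 4.15×10⁻⁶) = 222.2 K.
T = 23.6 + 222.2 = 245.8 °C.

246 °C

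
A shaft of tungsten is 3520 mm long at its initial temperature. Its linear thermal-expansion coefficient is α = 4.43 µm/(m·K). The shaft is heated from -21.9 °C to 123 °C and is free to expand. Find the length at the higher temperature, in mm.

3522.3 mm

ΔT = 123 − (-21.9) = 144.9 K.
ΔL = α·L₀·ΔT = 4.43×10⁻⁶ × 3520 mm × 144.9 K = 2.26 mm.
L = L₀ + ΔL = 3520 + 2.26 = 3522.3 mm.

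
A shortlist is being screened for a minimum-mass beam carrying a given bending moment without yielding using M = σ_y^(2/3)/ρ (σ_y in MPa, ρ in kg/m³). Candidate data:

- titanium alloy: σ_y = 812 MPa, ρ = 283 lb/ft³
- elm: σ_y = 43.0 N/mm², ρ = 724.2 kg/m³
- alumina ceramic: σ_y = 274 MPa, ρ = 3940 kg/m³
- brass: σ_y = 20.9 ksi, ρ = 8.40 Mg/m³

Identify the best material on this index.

titanium alloy

Putting every candidate on a common basis:
  titanium alloy: σ_y = 812.0 MPa, ρ = 4533 kg/m³
  elm: σ_y = 43.00 MPa, ρ = 724.2 kg/m³
  alumina ceramic: σ_y = 274.0 MPa, ρ = 3940 kg/m³
  brass: σ_y = 144.1 MPa, ρ = 8400 kg/m³
  titanium alloy: M = 19.2×10⁻³
  elm: M = 16.9×10⁻³
  alumina ceramic: M = 10.7×10⁻³
  brass: M = 3.27×10⁻³
The maximum is for titanium alloy.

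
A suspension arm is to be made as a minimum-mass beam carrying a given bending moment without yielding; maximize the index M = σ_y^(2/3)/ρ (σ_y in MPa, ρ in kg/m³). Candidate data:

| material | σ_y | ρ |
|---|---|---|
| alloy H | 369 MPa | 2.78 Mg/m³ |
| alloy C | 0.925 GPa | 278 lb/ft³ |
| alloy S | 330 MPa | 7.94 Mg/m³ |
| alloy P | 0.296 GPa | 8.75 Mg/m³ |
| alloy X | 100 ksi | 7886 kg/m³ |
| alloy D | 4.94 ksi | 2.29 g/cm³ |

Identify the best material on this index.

alloy C

Putting every candidate on a common basis:
  alloy H: σ_y = 369.0 MPa, ρ = 2780 kg/m³
  alloy C: σ_y = 925.0 MPa, ρ = 4453 kg/m³
  alloy S: σ_y = 330.0 MPa, ρ = 7940 kg/m³
  alloy P: σ_y = 296.0 MPa, ρ = 8750 kg/m³
  alloy X: σ_y = 689.5 MPa, ρ = 7886 kg/m³
  alloy D: σ_y = 34.06 MPa, ρ = 2290 kg/m³
  alloy C: M = 21.3×10⁻³
  alloy H: M = 18.5×10⁻³
  alloy X: M = 9.90×10⁻³
  alloy S: M = 6.01×10⁻³
  alloy P: M = 5.08×10⁻³
  alloy D: M = 4.59×10⁻³
Alloy C has the largest M.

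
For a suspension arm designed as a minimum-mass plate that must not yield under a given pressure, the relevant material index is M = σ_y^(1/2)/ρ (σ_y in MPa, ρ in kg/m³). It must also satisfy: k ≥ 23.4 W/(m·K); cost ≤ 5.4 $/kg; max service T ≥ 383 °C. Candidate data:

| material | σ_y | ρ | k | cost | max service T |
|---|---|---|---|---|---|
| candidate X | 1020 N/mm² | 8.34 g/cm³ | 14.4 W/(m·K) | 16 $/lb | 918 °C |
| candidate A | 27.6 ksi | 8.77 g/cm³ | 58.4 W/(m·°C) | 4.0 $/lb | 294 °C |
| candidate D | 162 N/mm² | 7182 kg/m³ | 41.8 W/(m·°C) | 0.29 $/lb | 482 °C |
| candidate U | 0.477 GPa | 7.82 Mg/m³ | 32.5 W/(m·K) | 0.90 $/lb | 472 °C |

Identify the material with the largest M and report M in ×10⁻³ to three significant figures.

Screen on constraints: k ≥ 23.4 W/(m·K); cost ≤ 5.4 $/kg; max service T ≥ 383 °C. Survivors: candidate D, candidate U.
Putting every candidate on a common basis:
  candidate D: σ_y = 162.0 MPa, ρ = 7182 kg/m³
  candidate U: σ_y = 477.0 MPa, ρ = 7820 kg/m³
  candidate U: M = 2.79×10⁻³
  candidate D: M = 1.77×10⁻³
Highest index: candidate U.

candidate U, M = 2.79×10⁻³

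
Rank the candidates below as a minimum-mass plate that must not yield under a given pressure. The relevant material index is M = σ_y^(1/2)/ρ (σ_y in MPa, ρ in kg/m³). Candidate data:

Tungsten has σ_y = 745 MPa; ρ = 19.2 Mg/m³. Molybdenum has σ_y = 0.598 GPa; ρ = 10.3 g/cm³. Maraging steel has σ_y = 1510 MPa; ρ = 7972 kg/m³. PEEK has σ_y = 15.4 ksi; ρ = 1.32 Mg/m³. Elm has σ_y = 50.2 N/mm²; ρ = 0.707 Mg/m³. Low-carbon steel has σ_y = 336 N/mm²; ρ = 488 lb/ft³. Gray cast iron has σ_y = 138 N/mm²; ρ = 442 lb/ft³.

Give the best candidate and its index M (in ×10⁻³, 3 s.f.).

elm, M = 10.0×10⁻³

After converting to SI:
  tungsten: σ_y = 745.0 MPa, ρ = 19200 kg/m³
  molybdenum: σ_y = 598.0 MPa, ρ = 10300 kg/m³
  maraging steel: σ_y = 1510 MPa, ρ = 7972 kg/m³
  PEEK: σ_y = 106.2 MPa, ρ = 1320 kg/m³
  elm: σ_y = 50.20 MPa, ρ = 707.0 kg/m³
  low-carbon steel: σ_y = 336.0 MPa, ρ = 7817 kg/m³
  gray cast iron: σ_y = 138.0 MPa, ρ = 7080 kg/m³
  elm: M = 10.0×10⁻³
  PEEK: M = 7.81×10⁻³
  maraging steel: M = 4.87×10⁻³
  molybdenum: M = 2.37×10⁻³
  low-carbon steel: M = 2.34×10⁻³
  gray cast iron: M = 1.66×10⁻³
  tungsten: M = 1.42×10⁻³
Elm ranks first.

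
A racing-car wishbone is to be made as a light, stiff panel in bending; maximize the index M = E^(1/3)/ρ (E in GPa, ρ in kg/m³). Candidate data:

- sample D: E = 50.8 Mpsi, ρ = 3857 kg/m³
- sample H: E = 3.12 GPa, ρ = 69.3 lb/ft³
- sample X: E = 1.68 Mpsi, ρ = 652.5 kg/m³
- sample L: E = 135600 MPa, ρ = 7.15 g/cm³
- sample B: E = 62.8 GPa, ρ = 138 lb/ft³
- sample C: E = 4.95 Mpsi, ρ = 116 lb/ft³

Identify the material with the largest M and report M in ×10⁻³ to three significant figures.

After converting to SI:
  sample D: E = 350.3 GPa, ρ = 3857 kg/m³
  sample H: E = 3.120 GPa, ρ = 1110 kg/m³
  sample X: E = 11.58 GPa, ρ = 652.5 kg/m³
  sample L: E = 135.6 GPa, ρ = 7150 kg/m³
  sample B: E = 62.80 GPa, ρ = 2211 kg/m³
  sample C: E = 34.13 GPa, ρ = 1858 kg/m³
  sample X: M = 3.47×10⁻³
  sample D: M = 1.83×10⁻³
  sample B: M = 1.80×10⁻³
  sample C: M = 1.75×10⁻³
  sample H: M = 1.32×10⁻³
  sample L: M = 0.719×10⁻³
Sample X ranks first.

sample X, M = 3.47×10⁻³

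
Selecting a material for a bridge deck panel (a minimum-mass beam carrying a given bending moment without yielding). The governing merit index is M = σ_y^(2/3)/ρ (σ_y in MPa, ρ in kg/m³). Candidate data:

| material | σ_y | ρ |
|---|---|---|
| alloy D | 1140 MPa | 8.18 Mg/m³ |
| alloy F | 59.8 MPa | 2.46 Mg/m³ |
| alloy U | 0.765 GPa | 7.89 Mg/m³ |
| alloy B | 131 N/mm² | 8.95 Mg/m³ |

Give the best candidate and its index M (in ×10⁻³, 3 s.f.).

alloy D, M = 13.3×10⁻³

Convert each candidate to consistent units, then evaluate M:
  alloy D: σ_y = 1140 MPa, ρ = 8180 kg/m³
  alloy F: σ_y = 59.80 MPa, ρ = 2460 kg/m³
  alloy U: σ_y = 765.0 MPa, ρ = 7890 kg/m³
  alloy B: σ_y = 131.0 MPa, ρ = 8950 kg/m³
  alloy D: M = 13.3×10⁻³
  alloy U: M = 10.6×10⁻³
  alloy F: M = 6.22×10⁻³
  alloy B: M = 2.88×10⁻³
Alloy D ranks first.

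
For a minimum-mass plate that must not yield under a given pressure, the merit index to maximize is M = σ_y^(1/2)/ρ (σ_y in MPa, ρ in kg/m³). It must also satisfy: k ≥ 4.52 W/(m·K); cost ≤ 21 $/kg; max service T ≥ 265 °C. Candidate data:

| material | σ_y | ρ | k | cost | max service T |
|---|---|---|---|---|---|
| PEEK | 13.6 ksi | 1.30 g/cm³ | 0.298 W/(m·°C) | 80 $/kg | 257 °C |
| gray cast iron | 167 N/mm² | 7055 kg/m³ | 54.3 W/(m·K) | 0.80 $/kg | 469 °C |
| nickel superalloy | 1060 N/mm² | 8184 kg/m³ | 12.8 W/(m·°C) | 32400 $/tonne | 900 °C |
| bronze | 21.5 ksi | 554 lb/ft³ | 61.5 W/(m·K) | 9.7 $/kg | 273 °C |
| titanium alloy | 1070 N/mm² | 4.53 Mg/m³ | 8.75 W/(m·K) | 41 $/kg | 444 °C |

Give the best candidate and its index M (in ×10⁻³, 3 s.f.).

gray cast iron, M = 1.83×10⁻³

Screen on constraints: k ≥ 4.52 W/(m·K); cost ≤ 21 $/kg; max service T ≥ 265 °C. Survivors: gray cast iron, bronze.
After converting to SI:
  gray cast iron: σ_y = 167.0 MPa, ρ = 7055 kg/m³
  bronze: σ_y = 148.2 MPa, ρ = 8874 kg/m³
  gray cast iron: M = 1.83×10⁻³
  bronze: M = 1.37×10⁻³
Gray cast iron ranks first.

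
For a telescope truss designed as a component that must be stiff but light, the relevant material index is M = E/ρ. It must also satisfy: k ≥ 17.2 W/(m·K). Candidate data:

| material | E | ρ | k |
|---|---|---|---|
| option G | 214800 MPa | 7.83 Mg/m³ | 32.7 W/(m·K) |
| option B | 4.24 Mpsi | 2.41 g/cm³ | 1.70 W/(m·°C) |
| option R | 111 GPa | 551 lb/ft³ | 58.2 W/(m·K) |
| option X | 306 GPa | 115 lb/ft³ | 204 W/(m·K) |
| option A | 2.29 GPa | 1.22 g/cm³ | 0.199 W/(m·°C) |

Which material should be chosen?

Screen on constraints: k ≥ 17.2 W/(m·K). Survivors: option G, option R, option X.
In SI units:
  option G: E = 214.8 GPa, ρ = 7830 kg/m³
  option R: E = 111.0 GPa, ρ = 8826 kg/m³
  option X: E = 306.0 GPa, ρ = 1842 kg/m³
  option X: M = 166 MN·m/kg
  option G: M = 27.4 MN·m/kg
  option R: M = 12.6 MN·m/kg
The maximum is for option X.

option X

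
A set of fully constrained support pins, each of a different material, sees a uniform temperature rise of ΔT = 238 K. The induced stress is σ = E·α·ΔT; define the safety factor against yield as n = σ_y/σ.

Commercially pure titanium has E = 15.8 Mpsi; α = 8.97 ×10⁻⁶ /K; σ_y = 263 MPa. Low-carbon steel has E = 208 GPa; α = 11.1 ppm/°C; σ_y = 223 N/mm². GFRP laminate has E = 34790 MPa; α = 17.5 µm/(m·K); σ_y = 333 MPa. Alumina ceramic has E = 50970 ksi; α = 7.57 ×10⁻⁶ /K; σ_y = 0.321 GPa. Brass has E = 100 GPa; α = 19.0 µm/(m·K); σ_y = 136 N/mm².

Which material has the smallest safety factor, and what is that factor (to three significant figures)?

With everything in SI (GPa, ×10⁻⁶/K, MPa):
  commercially pure titanium: E = 108.9, α = 8.97, σ_y = 263.0 → σ = 233 MPa, n = 1.13
  low-carbon steel: E = 208.0, α = 11.1, σ_y = 223.0 → σ = 549 MPa, n = 0.406
  GFRP laminate: E = 34.79, α = 17.5, σ_y = 333.0 → σ = 145 MPa, n = 2.30
  alumina ceramic: E = 351.4, α = 7.57, σ_y = 321.0 → σ = 633 MPa, n = 0.507
  brass: E = 100.0, α = 19.0, σ_y = 136.0 → σ = 452 MPa, n = 0.301
Smallest n: brass with n = 0.301.

brass, n = 0.301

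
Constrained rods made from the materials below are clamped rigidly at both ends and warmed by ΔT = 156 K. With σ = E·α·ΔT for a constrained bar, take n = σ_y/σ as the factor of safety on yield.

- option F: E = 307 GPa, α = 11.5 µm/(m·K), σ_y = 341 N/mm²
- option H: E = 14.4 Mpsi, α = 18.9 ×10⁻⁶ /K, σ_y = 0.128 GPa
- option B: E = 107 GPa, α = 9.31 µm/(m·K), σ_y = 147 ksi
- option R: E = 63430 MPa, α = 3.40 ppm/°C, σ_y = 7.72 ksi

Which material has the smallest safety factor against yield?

option H

With everything in SI (GPa, ×10⁻⁶/K, MPa):
  option F: E = 307.0, α = 11.5, σ_y = 341.0 → σ = 551 MPa, n = 0.619
  option H: E = 99.28, α = 18.9, σ_y = 128.0 → σ = 293 MPa, n = 0.437
  option B: E = 107.0, α = 9.31, σ_y = 1014 → σ = 155 MPa, n = 6.52
  option R: E = 63.43, α = 3.40, σ_y = 53.23 → σ = 33.6 MPa, n = 1.58
Option H has the lowest safety factor, n = 0.437.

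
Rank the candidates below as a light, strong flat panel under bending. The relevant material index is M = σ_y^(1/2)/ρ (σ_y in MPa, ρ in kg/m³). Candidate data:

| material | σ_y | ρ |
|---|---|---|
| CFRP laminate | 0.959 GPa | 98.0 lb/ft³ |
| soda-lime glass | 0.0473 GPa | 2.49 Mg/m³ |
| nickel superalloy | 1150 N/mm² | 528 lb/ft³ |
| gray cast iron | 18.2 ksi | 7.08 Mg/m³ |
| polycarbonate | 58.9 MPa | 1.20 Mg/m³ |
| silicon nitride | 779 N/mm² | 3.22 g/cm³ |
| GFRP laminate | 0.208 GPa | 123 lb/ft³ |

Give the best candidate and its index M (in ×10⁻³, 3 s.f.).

Normalizing units and computing the index:
  CFRP laminate: σ_y = 959.0 MPa, ρ = 1570 kg/m³
  soda-lime glass: σ_y = 47.30 MPa, ρ = 2490 kg/m³
  nickel superalloy: σ_y = 1150 MPa, ρ = 8458 kg/m³
  gray cast iron: σ_y = 125.5 MPa, ρ = 7080 kg/m³
  polycarbonate: σ_y = 58.90 MPa, ρ = 1200 kg/m³
  silicon nitride: σ_y = 779.0 MPa, ρ = 3220 kg/m³
  GFRP laminate: σ_y = 208.0 MPa, ρ = 1970 kg/m³
  CFRP laminate: M = 19.7×10⁻³
  silicon nitride: M = 8.67×10⁻³
  GFRP laminate: M = 7.32×10⁻³
  polycarbonate: M = 6.40×10⁻³
  nickel superalloy: M = 4.01×10⁻³
  soda-lime glass: M = 2.76×10⁻³
  gray cast iron: M = 1.58×10⁻³
CFRP laminate ranks first.

CFRP laminate, M = 19.7×10⁻³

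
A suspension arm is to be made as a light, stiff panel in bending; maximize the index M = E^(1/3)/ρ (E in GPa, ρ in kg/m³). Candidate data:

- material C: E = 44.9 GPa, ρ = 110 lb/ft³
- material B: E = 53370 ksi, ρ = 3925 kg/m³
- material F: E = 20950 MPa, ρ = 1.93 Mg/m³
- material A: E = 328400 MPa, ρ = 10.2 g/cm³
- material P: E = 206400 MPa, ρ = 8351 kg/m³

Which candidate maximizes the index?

material C

Putting every candidate on a common basis:
  material C: E = 44.90 GPa, ρ = 1762 kg/m³
  material B: E = 368.0 GPa, ρ = 3925 kg/m³
  material F: E = 20.95 GPa, ρ = 1930 kg/m³
  material A: E = 328.4 GPa, ρ = 10200 kg/m³
  material P: E = 206.4 GPa, ρ = 8351 kg/m³
  material C: M = 2.02×10⁻³
  material B: M = 1.83×10⁻³
  material F: M = 1.43×10⁻³
  material P: M = 0.708×10⁻³
  material A: M = 0.676×10⁻³
Highest index: material C.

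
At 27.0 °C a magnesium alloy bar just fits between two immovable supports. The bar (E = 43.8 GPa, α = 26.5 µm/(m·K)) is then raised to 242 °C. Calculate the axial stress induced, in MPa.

ΔT = 215.0 K. Constrained thermal stress σ = E·α·ΔT = 43.80×10³ MPa × 26.5×10⁻⁶ × 215.0 = 250 MPa (compressive).

250 MPa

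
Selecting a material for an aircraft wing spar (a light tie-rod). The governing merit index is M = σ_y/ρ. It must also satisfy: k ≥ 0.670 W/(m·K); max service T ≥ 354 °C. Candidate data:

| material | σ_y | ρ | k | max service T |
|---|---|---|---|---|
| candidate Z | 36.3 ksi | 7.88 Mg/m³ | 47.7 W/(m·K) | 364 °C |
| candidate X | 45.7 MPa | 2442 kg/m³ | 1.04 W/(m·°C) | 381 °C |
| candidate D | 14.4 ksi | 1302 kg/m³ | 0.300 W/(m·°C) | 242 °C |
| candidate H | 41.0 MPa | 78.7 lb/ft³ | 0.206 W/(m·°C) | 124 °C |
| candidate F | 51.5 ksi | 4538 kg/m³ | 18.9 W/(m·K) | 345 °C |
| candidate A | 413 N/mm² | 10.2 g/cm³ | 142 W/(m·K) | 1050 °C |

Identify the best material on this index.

Screen on constraints: k ≥ 0.670 W/(m·K); max service T ≥ 354 °C. Survivors: candidate Z, candidate X, candidate A.
After converting to SI:
  candidate Z: σ_y = 250.3 MPa, ρ = 7880 kg/m³
  candidate X: σ_y = 45.70 MPa, ρ = 2442 kg/m³
  candidate A: σ_y = 413.0 MPa, ρ = 10200 kg/m³
  candidate A: M = 40.5 kN·m/kg
  candidate Z: M = 31.8 kN·m/kg
  candidate X: M = 18.7 kN·m/kg
Highest index: candidate A.

candidate A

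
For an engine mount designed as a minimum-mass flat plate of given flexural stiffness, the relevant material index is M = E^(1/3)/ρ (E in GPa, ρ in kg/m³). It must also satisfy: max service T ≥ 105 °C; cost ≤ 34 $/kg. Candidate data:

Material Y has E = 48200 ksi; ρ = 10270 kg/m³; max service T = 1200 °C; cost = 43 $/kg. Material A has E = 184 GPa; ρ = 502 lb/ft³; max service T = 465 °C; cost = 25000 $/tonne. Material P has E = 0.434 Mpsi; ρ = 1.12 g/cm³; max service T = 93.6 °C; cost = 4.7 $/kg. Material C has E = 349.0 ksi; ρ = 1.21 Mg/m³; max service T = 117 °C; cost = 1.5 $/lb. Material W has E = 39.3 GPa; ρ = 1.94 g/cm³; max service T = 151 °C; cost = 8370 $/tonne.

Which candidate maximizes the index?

Screen on constraints: max service T ≥ 105 °C; cost ≤ 34 $/kg. Survivors: material A, material C, material W.
In SI units:
  material A: E = 184.0 GPa, ρ = 8041 kg/m³
  material C: E = 2.406 GPa, ρ = 1210 kg/m³
  material W: E = 39.30 GPa, ρ = 1940 kg/m³
  material W: M = 1.75×10⁻³
  material C: M = 1.11×10⁻³
  material A: M = 0.707×10⁻³
Highest index: material W.

material W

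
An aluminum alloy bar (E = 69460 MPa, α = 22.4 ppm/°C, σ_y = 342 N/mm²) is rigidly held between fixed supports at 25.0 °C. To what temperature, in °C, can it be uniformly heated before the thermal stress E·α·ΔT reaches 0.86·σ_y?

E = 69460 MPa = 69.46 GPa.
σ_y = 342 N/mm² = 342.0 MPa.
E·α·ΔT = 294.1 MPa ⇒ ΔT = 294.1 / (69.46×10³ × 22.4×10⁻⁶) = 189.0 K.
T = 25.0 + 189.0 = 214.0 °C.

214 °C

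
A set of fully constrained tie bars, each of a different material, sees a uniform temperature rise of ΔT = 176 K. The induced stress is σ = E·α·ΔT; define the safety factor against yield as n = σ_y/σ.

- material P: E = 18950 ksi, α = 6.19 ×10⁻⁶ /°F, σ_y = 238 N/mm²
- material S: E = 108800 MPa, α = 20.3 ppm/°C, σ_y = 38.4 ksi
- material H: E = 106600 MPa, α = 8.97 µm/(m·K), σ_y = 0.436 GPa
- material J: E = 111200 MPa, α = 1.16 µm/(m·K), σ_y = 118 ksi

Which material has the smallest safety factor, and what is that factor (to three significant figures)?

material S, n = 0.681

Converting E to GPa, α to ×10⁻⁶/K, σ_y to MPa, then σ and n for each:
  material P: E = 130.7, α = 11.1, σ_y = 238.0 → σ = 256 MPa, n = 0.929
  material S: E = 108.8, α = 20.3, σ_y = 264.8 → σ = 389 MPa, n = 0.681
  material H: E = 106.6, α = 8.97, σ_y = 436.0 → σ = 168 MPa, n = 2.59
  material J: E = 111.2, α = 1.16, σ_y = 813.6 → σ = 22.7 MPa, n = 35.8
Material S has the lowest safety factor, n = 0.681.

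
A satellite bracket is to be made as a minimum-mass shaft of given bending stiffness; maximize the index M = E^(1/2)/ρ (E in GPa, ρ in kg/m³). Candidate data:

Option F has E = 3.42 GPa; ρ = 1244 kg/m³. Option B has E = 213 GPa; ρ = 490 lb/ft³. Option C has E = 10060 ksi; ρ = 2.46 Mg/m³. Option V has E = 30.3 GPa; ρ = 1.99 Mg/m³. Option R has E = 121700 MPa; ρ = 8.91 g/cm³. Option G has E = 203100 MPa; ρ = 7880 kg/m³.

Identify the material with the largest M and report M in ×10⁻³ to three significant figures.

option C, M = 3.39×10⁻³

In SI units:
  option F: E = 3.420 GPa, ρ = 1244 kg/m³
  option B: E = 213.0 GPa, ρ = 7849 kg/m³
  option C: E = 69.36 GPa, ρ = 2460 kg/m³
  option V: E = 30.30 GPa, ρ = 1990 kg/m³
  option R: E = 121.7 GPa, ρ = 8910 kg/m³
  option G: E = 203.1 GPa, ρ = 7880 kg/m³
  option C: M = 3.39×10⁻³
  option V: M = 2.77×10⁻³
  option B: M = 1.86×10⁻³
  option G: M = 1.81×10⁻³
  option F: M = 1.49×10⁻³
  option R: M = 1.24×10⁻³
Option C has the largest M.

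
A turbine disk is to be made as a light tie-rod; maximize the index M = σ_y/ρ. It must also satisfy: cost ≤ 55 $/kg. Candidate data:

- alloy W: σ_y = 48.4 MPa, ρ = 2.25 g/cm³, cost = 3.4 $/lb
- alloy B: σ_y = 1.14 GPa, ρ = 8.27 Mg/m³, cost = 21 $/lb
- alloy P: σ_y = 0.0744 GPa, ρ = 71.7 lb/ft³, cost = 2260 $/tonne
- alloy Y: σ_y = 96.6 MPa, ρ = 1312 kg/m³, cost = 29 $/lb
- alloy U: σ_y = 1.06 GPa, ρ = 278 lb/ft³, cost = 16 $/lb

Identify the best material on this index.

alloy U

Screen on constraints: cost ≤ 55 $/kg. Survivors: alloy W, alloy B, alloy P, alloy U.
In SI units:
  alloy W: σ_y = 48.40 MPa, ρ = 2250 kg/m³
  alloy B: σ_y = 1140 MPa, ρ = 8270 kg/m³
  alloy P: σ_y = 74.40 MPa, ρ = 1149 kg/m³
  alloy U: σ_y = 1060 MPa, ρ = 4453 kg/m³
  alloy U: M = 238 kN·m/kg
  alloy B: M = 138 kN·m/kg
  alloy P: M = 64.8 kN·m/kg
  alloy W: M = 21.5 kN·m/kg
Highest index: alloy U.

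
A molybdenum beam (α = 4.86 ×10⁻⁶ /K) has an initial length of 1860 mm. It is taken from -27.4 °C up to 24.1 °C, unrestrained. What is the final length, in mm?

ΔT = 24.1 − (-27.4) = 51.50 K.
ΔL = α·L₀·ΔT = 4.86×10⁻⁶ × 1860 mm × 51.50 K = 0.466 mm.
L = L₀ + ΔL = 1860 + 0.466 = 1860.5 mm.

1860.5 mm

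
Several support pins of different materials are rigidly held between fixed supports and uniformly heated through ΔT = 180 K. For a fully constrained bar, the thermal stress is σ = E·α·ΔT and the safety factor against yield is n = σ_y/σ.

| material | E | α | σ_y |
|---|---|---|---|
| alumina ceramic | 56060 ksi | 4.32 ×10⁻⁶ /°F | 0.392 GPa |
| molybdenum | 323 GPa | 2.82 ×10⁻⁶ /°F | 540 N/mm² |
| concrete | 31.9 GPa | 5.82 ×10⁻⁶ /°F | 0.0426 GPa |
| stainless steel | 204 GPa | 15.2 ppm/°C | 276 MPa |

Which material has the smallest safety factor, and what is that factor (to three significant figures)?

stainless steel, n = 0.494

Converting E to GPa, α to ×10⁻⁶/K, σ_y to MPa, then σ and n for each:
  alumina ceramic: E = 386.5, α = 7.78, σ_y = 392.0 → σ = 541 MPa, n = 0.725
  molybdenum: E = 323.0, α = 5.08, σ_y = 540.0 → σ = 295 MPa, n = 1.83
  concrete: E = 31.90, α = 10.5, σ_y = 42.60 → σ = 60.2 MPa, n = 0.708
  stainless steel: E = 204.0, α = 15.2, σ_y = 276.0 → σ = 558 MPa, n = 0.494
Smallest n: stainless steel with n = 0.494.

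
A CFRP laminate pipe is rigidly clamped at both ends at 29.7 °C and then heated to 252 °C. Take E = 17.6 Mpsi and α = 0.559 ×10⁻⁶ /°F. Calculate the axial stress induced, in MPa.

27.1 MPa

E = 17.6 Mpsi = 121.3 GPa.
α = 0.559×10⁻⁶/°F × 9/5 = 1.01×10⁻⁶/K.
ΔT = 222.3 K. Constrained thermal stress σ = E·α·ΔT = 121.3×10³ MPa × 1.01×10⁻⁶ × 222.3 = 27.1 MPa (compressive).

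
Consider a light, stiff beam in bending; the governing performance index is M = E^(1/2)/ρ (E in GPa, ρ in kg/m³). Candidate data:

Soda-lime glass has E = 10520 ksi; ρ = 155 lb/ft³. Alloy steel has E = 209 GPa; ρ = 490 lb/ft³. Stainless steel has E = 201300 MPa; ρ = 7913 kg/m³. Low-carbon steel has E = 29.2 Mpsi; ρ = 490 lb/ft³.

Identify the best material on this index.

soda-lime glass

Convert each candidate to consistent units, then evaluate M:
  soda-lime glass: E = 72.53 GPa, ρ = 2483 kg/m³
  alloy steel: E = 209.0 GPa, ρ = 7849 kg/m³
  stainless steel: E = 201.3 GPa, ρ = 7913 kg/m³
  low-carbon steel: E = 201.3 GPa, ρ = 7849 kg/m³
  soda-lime glass: M = 3.43×10⁻³
  alloy steel: M = 1.84×10⁻³
  low-carbon steel: M = 1.81×10⁻³
  stainless steel: M = 1.79×10⁻³
The maximum is for soda-lime glass.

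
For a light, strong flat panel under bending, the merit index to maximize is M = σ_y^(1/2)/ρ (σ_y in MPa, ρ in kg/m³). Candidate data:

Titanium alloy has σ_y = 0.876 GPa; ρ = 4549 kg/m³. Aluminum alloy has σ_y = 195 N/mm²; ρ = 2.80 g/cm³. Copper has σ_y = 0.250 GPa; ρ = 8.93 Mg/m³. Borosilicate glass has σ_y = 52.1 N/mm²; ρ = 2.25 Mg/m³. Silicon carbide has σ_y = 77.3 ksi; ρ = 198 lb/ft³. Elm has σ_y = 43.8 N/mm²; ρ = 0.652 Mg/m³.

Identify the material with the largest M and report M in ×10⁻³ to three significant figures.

elm, M = 10.2×10⁻³

Putting every candidate on a common basis:
  titanium alloy: σ_y = 876.0 MPa, ρ = 4549 kg/m³
  aluminum alloy: σ_y = 195.0 MPa, ρ = 2800 kg/m³
  copper: σ_y = 250.0 MPa, ρ = 8930 kg/m³
  borosilicate glass: σ_y = 52.10 MPa, ρ = 2250 kg/m³
  silicon carbide: σ_y = 533.0 MPa, ρ = 3172 kg/m³
  elm: σ_y = 43.80 MPa, ρ = 652.0 kg/m³
  elm: M = 10.2×10⁻³
  silicon carbide: M = 7.28×10⁻³
  titanium alloy: M = 6.51×10⁻³
  aluminum alloy: M = 4.99×10⁻³
  borosilicate glass: M = 3.21×10⁻³
  copper: M = 1.77×10⁻³
Elm ranks first.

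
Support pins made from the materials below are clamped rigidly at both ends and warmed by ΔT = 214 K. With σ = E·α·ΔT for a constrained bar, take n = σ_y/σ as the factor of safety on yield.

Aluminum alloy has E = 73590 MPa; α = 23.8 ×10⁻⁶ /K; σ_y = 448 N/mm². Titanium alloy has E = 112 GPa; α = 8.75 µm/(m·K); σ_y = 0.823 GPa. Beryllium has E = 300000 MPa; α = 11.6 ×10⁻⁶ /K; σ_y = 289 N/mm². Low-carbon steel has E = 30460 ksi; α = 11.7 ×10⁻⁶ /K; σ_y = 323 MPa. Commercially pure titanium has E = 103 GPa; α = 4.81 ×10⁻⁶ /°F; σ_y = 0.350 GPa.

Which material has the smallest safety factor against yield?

beryllium

Per material, after unit conversion:
  aluminum alloy: E = 73.59, α = 23.8, σ_y = 448.0 → σ = 375 MPa, n = 1.20
  titanium alloy: E = 112.0, α = 8.75, σ_y = 823.0 → σ = 210 MPa, n = 3.92
  beryllium: E = 300.0, α = 11.6, σ_y = 289.0 → σ = 745 MPa, n = 0.388
  low-carbon steel: E = 210.0, α = 11.7, σ_y = 323.0 → σ = 526 MPa, n = 0.614
  commercially pure titanium: E = 103.0, α = 8.66, σ_y = 350.0 → σ = 191 MPa, n = 1.83
Beryllium has the lowest safety factor, n = 0.388.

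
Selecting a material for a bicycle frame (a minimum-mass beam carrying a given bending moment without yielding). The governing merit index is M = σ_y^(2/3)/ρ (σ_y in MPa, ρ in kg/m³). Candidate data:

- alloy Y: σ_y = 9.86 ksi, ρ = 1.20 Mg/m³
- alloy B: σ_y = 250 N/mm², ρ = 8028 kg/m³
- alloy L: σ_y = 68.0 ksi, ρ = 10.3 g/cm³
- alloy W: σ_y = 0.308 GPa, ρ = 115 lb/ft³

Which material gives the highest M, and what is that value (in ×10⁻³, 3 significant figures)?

alloy W, M = 24.8×10⁻³

In SI units:
  alloy Y: σ_y = 67.98 MPa, ρ = 1200 kg/m³
  alloy B: σ_y = 250.0 MPa, ρ = 8028 kg/m³
  alloy L: σ_y = 468.8 MPa, ρ = 10300 kg/m³
  alloy W: σ_y = 308.0 MPa, ρ = 1842 kg/m³
  alloy W: M = 24.8×10⁻³
  alloy Y: M = 13.9×10⁻³
  alloy L: M = 5.86×10⁻³
  alloy B: M = 4.94×10⁻³
The maximum is for alloy W.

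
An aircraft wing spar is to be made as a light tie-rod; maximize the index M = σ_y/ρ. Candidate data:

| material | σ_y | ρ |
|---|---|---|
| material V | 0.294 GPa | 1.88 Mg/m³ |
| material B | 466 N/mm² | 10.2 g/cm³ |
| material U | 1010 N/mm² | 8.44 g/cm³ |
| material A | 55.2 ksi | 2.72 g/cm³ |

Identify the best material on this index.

material V

In SI units:
  material V: σ_y = 294.0 MPa, ρ = 1880 kg/m³
  material B: σ_y = 466.0 MPa, ρ = 10200 kg/m³
  material U: σ_y = 1010 MPa, ρ = 8440 kg/m³
  material A: σ_y = 380.6 MPa, ρ = 2720 kg/m³
  material V: M = 156 kN·m/kg
  material A: M = 140 kN·m/kg
  material U: M = 120 kN·m/kg
  material B: M = 45.7 kN·m/kg
Material V has the largest M.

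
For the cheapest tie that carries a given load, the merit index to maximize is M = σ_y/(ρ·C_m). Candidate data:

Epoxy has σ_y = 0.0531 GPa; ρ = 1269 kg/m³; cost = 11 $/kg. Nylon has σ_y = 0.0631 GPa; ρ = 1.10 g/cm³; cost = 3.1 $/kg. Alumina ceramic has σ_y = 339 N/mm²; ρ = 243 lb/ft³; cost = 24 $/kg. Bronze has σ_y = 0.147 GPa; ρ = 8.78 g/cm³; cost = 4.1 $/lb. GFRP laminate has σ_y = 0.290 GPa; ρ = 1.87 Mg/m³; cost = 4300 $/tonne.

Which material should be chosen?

GFRP laminate

After converting to SI:
  epoxy: σ_y = 53.10 MPa, ρ = 1269 kg/m³, cost = 11.00 $/kg
  nylon: σ_y = 63.10 MPa, ρ = 1100 kg/m³, cost = 3.100 $/kg
  alumina ceramic: σ_y = 339.0 MPa, ρ = 3892 kg/m³, cost = 24.00 $/kg
  bronze: σ_y = 147.0 MPa, ρ = 8780 kg/m³, cost = 9.039 $/kg
  GFRP laminate: σ_y = 290.0 MPa, ρ = 1870 kg/m³, cost = 4.300 $/kg
  GFRP laminate: M = 36.1 kN·m per $
  nylon: M = 18.5 kN·m per $
  epoxy: M = 3.80 kN·m per $
  alumina ceramic: M = 3.63 kN·m per $
  bronze: M = 1.85 kN·m per $
GFRP laminate ranks first.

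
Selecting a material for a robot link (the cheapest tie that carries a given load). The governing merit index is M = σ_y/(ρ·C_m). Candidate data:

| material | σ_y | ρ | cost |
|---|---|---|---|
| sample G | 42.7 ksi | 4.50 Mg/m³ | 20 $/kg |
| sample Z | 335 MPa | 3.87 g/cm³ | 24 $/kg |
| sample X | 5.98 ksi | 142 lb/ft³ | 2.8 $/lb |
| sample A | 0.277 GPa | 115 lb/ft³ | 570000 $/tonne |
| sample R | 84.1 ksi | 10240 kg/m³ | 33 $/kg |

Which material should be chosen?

In SI units:
  sample G: σ_y = 294.4 MPa, ρ = 4500 kg/m³, cost = 20.00 $/kg
  sample Z: σ_y = 335.0 MPa, ρ = 3870 kg/m³, cost = 24.00 $/kg
  sample X: σ_y = 41.23 MPa, ρ = 2275 kg/m³, cost = 6.173 $/kg
  sample A: σ_y = 277.0 MPa, ρ = 1842 kg/m³, cost = 570.0 $/kg
  sample R: σ_y = 579.8 MPa, ρ = 10240 kg/m³, cost = 33.00 $/kg
  sample Z: M = 3.61 kN·m per $
  sample G: M = 3.27 kN·m per $
  sample X: M = 2.94 kN·m per $
  sample R: M = 1.72 kN·m per $
  sample A: M = 0.264 kN·m per $
Sample Z ranks first.

sample Z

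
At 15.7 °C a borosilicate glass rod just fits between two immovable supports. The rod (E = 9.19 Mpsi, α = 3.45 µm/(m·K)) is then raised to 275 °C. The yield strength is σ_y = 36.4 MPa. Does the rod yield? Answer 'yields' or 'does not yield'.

E = 9.19 Mpsi = 63.36 GPa.
ΔT = 259.3 K. Constrained thermal stress σ = E·α·ΔT = 63.36×10³ MPa × 3.45×10⁻⁶ × 259.3 = 56.7 MPa (compressive).
Compare to σ_y = 36.4 MPa: σ ≥ σ_y, so it yields.

yields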